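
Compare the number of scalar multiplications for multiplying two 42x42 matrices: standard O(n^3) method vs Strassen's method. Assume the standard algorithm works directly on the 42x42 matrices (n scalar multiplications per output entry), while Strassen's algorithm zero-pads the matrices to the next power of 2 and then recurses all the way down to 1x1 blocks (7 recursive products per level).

Matrix multiplication for 42x42 matrices:

Strassen's algorithm requires power-of-2 dimensions. Pad 42x42 to 64x64 (next power of 2).

Standard algorithm: 42^3 = 74088 multiplications
Strassen's algorithm: 7^(log2(64)) = 7^6 = 117649 multiplications
Difference: 74088 - 117649 = -43561 (Strassen uses MORE here due to padding overhead — for small or just-over-power-of-2 n, padding can outweigh the per-level savings)

Standard: 74088 multiplications (42^3). Strassen: 117649 multiplications (7^6, after padding to 64x64). Strassen reduces 8 recursive multiplications to 7 at each level.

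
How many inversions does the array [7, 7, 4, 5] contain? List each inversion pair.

Finding inversions in [7, 7, 4, 5]:

(0, 2): arr[0]=7 > arr[2]=4
(0, 3): arr[0]=7 > arr[3]=5
(1, 2): arr[1]=7 > arr[2]=4
(1, 3): arr[1]=7 > arr[3]=5

Total inversions: 4

The array has 4 inversion(s): (0,2), (0,3), (1,2), (1,3). Each pair (i,j) satisfies i < j and arr[i] > arr[j].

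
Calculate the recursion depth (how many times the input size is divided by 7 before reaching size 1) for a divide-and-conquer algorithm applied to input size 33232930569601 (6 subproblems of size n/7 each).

For divide and conquer with division factor 7:

Problem sizes at each level:
Level 0: 33232930569601
Level 1: 4747561509943
Level 2: 678223072849
Level 3: 96889010407
Level 4: 13841287201
Level 5: 1977326743
Level 6: 282475249
Level 7: 40353607
Level 8: 5764801
Level 9: 823543
Level 10: 117649
Level 11: 16807
Level 12: 2401
Level 13: 343
Level 14: 49
Level 15: 7
Level 16: 1

The root is level 0 and the size-1 base case is level 16 (the tree spans levels 0 through 16, i.e. 17 levels counting the root), so the depth is the number of divisions: log_7(33232930569601) = 16

The recursion tree depth is log_7(33232930569601) = 16. At each level, the problem size is divided by 7, so it takes 16 divisions to reduce to a base case of size 1. The algorithm makes 6 recursive calls at each level.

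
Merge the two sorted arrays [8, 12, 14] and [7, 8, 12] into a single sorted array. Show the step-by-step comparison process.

Merging process:

Compare 8 vs 7: take 7 from right. Merged: [7]
Compare 8 vs 8: take 8 from left. Merged: [7, 8]
Compare 12 vs 8: take 8 from right. Merged: [7, 8, 8]
Compare 12 vs 12: take 12 from left. Merged: [7, 8, 8, 12]
Compare 14 vs 12: take 12 from right. Merged: [7, 8, 8, 12, 12]
Append remaining from left: [14]. Merged: [7, 8, 8, 12, 12, 14]

Final merged array: [7, 8, 8, 12, 12, 14]
Total comparisons: 5

The merged array is [7, 8, 8, 12, 12, 14], requiring 5 comparisons. The merge step runs in O(n) time where n is the total number of elements.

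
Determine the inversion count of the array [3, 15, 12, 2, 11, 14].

Finding inversions in [3, 15, 12, 2, 11, 14]:

(0, 3): arr[0]=3 > arr[3]=2
(1, 2): arr[1]=15 > arr[2]=12
(1, 3): arr[1]=15 > arr[3]=2
(1, 4): arr[1]=15 > arr[4]=11
(1, 5): arr[1]=15 > arr[5]=14
(2, 3): arr[2]=12 > arr[3]=2
(2, 4): arr[2]=12 > arr[4]=11

Total inversions: 7

The array has 7 inversion(s): (0,3), (1,2), (1,3), (1,4), (1,5), (2,3), (2,4). Each pair (i,j) satisfies i < j and arr[i] > arr[j].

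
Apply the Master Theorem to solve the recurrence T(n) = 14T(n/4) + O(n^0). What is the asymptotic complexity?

Master Theorem for T(n) = 14T(n/4) + O(n^0):

a = 14, b = 4, c = 0
log_b(a) = log_4(14) = 1.9037

Case 1: c = 0 < log_4(14) = 1.9037
T(n) = O(n^(log_4 14))

For T(n) = 14T(n/4) + O(n^0): log_4(14) = 1.9037. This is Case 1 of the Master Theorem (c < log_b(a), work dominated by leaves), giving O(n^(log_4 14)).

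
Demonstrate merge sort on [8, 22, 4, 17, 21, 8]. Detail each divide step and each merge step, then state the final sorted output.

Merge sort trace:

Split: [8, 22, 4, 17, 21, 8] -> [8, 22, 4] and [17, 21, 8]
  Split: [8, 22, 4] -> [8] and [22, 4]
    Split: [22, 4] -> [22] and [4]
    Merge: [22] + [4] -> [4, 22]
  Merge: [8] + [4, 22] -> [4, 8, 22]
  Split: [17, 21, 8] -> [17] and [21, 8]
    Split: [21, 8] -> [21] and [8]
    Merge: [21] + [8] -> [8, 21]
  Merge: [17] + [8, 21] -> [8, 17, 21]
Merge: [4, 8, 22] + [8, 17, 21] -> [4, 8, 8, 17, 21, 22]

Final sorted array: [4, 8, 8, 17, 21, 22]

The merge sort proceeds by recursively splitting the array and merging sorted halves.
After all merges, the sorted array is [4, 8, 8, 17, 21, 22].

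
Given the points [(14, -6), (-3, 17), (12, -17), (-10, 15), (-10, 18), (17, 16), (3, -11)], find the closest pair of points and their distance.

Computing all pairwise distances among 7 points:

d((14, -6), (-3, 17)) = 28.6007
d((14, -6), (12, -17)) = 11.1803
d((14, -6), (-10, 15)) = 31.8904
d((14, -6), (-10, 18)) = 33.9411
d((14, -6), (17, 16)) = 22.2036
d((14, -6), (3, -11)) = 12.083
d((-3, 17), (12, -17)) = 37.1618
d((-3, 17), (-10, 15)) = 7.2801
d((-3, 17), (-10, 18)) = 7.0711
d((-3, 17), (17, 16)) = 20.025
d((-3, 17), (3, -11)) = 28.6356
d((12, -17), (-10, 15)) = 38.833
d((12, -17), (-10, 18)) = 41.3401
d((12, -17), (17, 16)) = 33.3766
d((12, -17), (3, -11)) = 10.8167
d((-10, 15), (-10, 18)) = 3.0 <-- minimum
d((-10, 15), (17, 16)) = 27.0185
d((-10, 15), (3, -11)) = 29.0689
d((-10, 18), (17, 16)) = 27.074
d((-10, 18), (3, -11)) = 31.7805
d((17, 16), (3, -11)) = 30.4138

Closest pair: (-10, 15) and (-10, 18) with distance 3.0

The closest pair is (-10, 15) and (-10, 18) with Euclidean distance 3.0. For 7 points, brute-force pairwise comparison is shown above. For large n, the divide-and-conquer algorithm (sort by x, recurse on halves, check the dividing strip) achieves O(n log n).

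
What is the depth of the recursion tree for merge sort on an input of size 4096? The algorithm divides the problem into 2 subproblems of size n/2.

For divide and conquer with division factor 2:

Problem sizes at each level:
Level 0: 4096
Level 1: 2048
Level 2: 1024
Level 3: 512
Level 4: 256
Level 5: 128
Level 6: 64
Level 7: 32
Level 8: 16
Level 9: 8
Level 10: 4
Level 11: 2
Level 12: 1

The root is level 0 and the size-1 base case is level 12 (the tree spans levels 0 through 12, i.e. 13 levels counting the root), so the depth is the number of divisions: log_2(4096) = 12

The recursion tree depth is log_2(4096) = 12. At each level, the problem size is divided by 2, so it takes 12 divisions to reduce to a base case of size 1. The algorithm makes 2 recursive calls at each level.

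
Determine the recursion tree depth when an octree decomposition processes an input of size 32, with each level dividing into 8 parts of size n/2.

For divide and conquer with division factor 2:

Problem sizes at each level:
Level 0: 32
Level 1: 16
Level 2: 8
Level 3: 4
Level 4: 2
Level 5: 1

The root is level 0 and the size-1 base case is level 5 (the tree spans levels 0 through 5, i.e. 6 levels counting the root), so the depth is the number of divisions: log_2(32) = 5

The recursion tree depth is log_2(32) = 5. At each level, the problem size is divided by 2, so it takes 5 divisions to reduce to a base case of size 1. The algorithm makes 8 recursive calls at each level.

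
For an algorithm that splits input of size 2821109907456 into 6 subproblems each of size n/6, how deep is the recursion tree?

For divide and conquer with division factor 6:

Problem sizes at each level:
Level 0: 2821109907456
Level 1: 470184984576
Level 2: 78364164096
Level 3: 13060694016
Level 4: 2176782336
Level 5: 362797056
Level 6: 60466176
Level 7: 10077696
Level 8: 1679616
Level 9: 279936
Level 10: 46656
Level 11: 7776
Level 12: 1296
Level 13: 216
Level 14: 36
Level 15: 6
Level 16: 1

The root is level 0 and the size-1 base case is level 16 (the tree spans levels 0 through 16, i.e. 17 levels counting the root), so the depth is the number of divisions: log_6(2821109907456) = 16

The recursion tree depth is log_6(2821109907456) = 16. At each level, the problem size is divided by 6, so it takes 16 divisions to reduce to a base case of size 1. The algorithm makes 6 recursive calls at each level.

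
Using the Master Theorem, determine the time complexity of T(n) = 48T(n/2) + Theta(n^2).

Master Theorem for T(n) = 48T(n/2) + O(n^2):

a = 48, b = 2, c = 2
log_b(a) = log_2(48) = 5.5850

Case 1: c = 2 < log_2(48) = 5.5850
T(n) = O(n^(log_2 48))

For T(n) = 48T(n/2) + O(n^2): log_2(48) = 5.5850. This is Case 1 of the Master Theorem (c < log_b(a), work dominated by leaves), giving O(n^(log_2 48)).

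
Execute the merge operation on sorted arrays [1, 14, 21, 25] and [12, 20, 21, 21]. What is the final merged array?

Merging process:

Compare 1 vs 12: take 1 from left. Merged: [1]
Compare 14 vs 12: take 12 from right. Merged: [1, 12]
Compare 14 vs 20: take 14 from left. Merged: [1, 12, 14]
Compare 21 vs 20: take 20 from right. Merged: [1, 12, 14, 20]
Compare 21 vs 21: take 21 from left. Merged: [1, 12, 14, 20, 21]
Compare 25 vs 21: take 21 from right. Merged: [1, 12, 14, 20, 21, 21]
Compare 25 vs 21: take 21 from right. Merged: [1, 12, 14, 20, 21, 21, 21]
Append remaining from left: [25]. Merged: [1, 12, 14, 20, 21, 21, 21, 25]

Final merged array: [1, 12, 14, 20, 21, 21, 21, 25]
Total comparisons: 7

The merged array is [1, 12, 14, 20, 21, 21, 21, 25], requiring 7 comparisons. The merge step runs in O(n) time where n is the total number of elements.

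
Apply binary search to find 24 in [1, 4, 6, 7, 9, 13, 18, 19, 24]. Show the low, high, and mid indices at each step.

Binary search for 24 in [1, 4, 6, 7, 9, 13, 18, 19, 24]:

lo=0, hi=8, mid=4, arr[mid]=9 -> 9 < 24, search right half
lo=5, hi=8, mid=6, arr[mid]=18 -> 18 < 24, search right half
lo=7, hi=8, mid=7, arr[mid]=19 -> 19 < 24, search right half
lo=8, hi=8, mid=8, arr[mid]=24 -> Found target at index 8!

Binary search finds 24 at index 8 after 4 comparisons. The search repeatedly halves the search space by comparing with the middle element.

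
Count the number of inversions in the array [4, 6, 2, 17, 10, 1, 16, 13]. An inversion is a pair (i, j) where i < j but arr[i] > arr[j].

Finding inversions in [4, 6, 2, 17, 10, 1, 16, 13]:

(0, 2): arr[0]=4 > arr[2]=2
(0, 5): arr[0]=4 > arr[5]=1
(1, 2): arr[1]=6 > arr[2]=2
(1, 5): arr[1]=6 > arr[5]=1
(2, 5): arr[2]=2 > arr[5]=1
(3, 4): arr[3]=17 > arr[4]=10
(3, 5): arr[3]=17 > arr[5]=1
(3, 6): arr[3]=17 > arr[6]=16
(3, 7): arr[3]=17 > arr[7]=13
(4, 5): arr[4]=10 > arr[5]=1
(6, 7): arr[6]=16 > arr[7]=13

Total inversions: 11

The array has 11 inversion(s): (0,2), (0,5), (1,2), (1,5), (2,5), (3,4), (3,5), (3,6), (3,7), (4,5), (6,7). Each pair (i,j) satisfies i < j and arr[i] > arr[j].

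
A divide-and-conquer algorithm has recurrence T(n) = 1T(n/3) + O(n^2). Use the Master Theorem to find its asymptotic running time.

Master Theorem for T(n) = 1T(n/3) + O(n^2):

a = 1, b = 3, c = 2
log_b(a) = log_3(1) = 0.0000

Case 3: c = 2 > log_3(1) = 0.0000
T(n) = O(n^2) = O(n^2)

For T(n) = 1T(n/3) + O(n^2): log_3(1) = 0.0000. This is Case 3 of the Master Theorem (c > log_b(a), work dominated by root), giving O(n^2).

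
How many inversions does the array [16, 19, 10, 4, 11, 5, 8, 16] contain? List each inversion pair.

Finding inversions in [16, 19, 10, 4, 11, 5, 8, 16]:

(0, 2): arr[0]=16 > arr[2]=10
(0, 3): arr[0]=16 > arr[3]=4
(0, 4): arr[0]=16 > arr[4]=11
(0, 5): arr[0]=16 > arr[5]=5
(0, 6): arr[0]=16 > arr[6]=8
(1, 2): arr[1]=19 > arr[2]=10
(1, 3): arr[1]=19 > arr[3]=4
(1, 4): arr[1]=19 > arr[4]=11
(1, 5): arr[1]=19 > arr[5]=5
(1, 6): arr[1]=19 > arr[6]=8
(1, 7): arr[1]=19 > arr[7]=16
(2, 3): arr[2]=10 > arr[3]=4
(2, 5): arr[2]=10 > arr[5]=5
(2, 6): arr[2]=10 > arr[6]=8
(4, 5): arr[4]=11 > arr[5]=5
(4, 6): arr[4]=11 > arr[6]=8

Total inversions: 16

The array has 16 inversion(s): (0,2), (0,3), (0,4), (0,5), (0,6), (1,2), (1,3), (1,4), (1,5), (1,6), (1,7), (2,3), (2,5), (2,6), (4,5), (4,6). Each pair (i,j) satisfies i < j and arr[i] > arr[j].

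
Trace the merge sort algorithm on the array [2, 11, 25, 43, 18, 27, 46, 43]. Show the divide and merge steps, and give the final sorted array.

Merge sort trace:

Split: [2, 11, 25, 43, 18, 27, 46, 43] -> [2, 11, 25, 43] and [18, 27, 46, 43]
  Split: [2, 11, 25, 43] -> [2, 11] and [25, 43]
    Split: [2, 11] -> [2] and [11]
    Merge: [2] + [11] -> [2, 11]
    Split: [25, 43] -> [25] and [43]
    Merge: [25] + [43] -> [25, 43]
  Merge: [2, 11] + [25, 43] -> [2, 11, 25, 43]
  Split: [18, 27, 46, 43] -> [18, 27] and [46, 43]
    Split: [18, 27] -> [18] and [27]
    Merge: [18] + [27] -> [18, 27]
    Split: [46, 43] -> [46] and [43]
    Merge: [46] + [43] -> [43, 46]
  Merge: [18, 27] + [43, 46] -> [18, 27, 43, 46]
Merge: [2, 11, 25, 43] + [18, 27, 43, 46] -> [2, 11, 18, 25, 27, 43, 43, 46]

Final sorted array: [2, 11, 18, 25, 27, 43, 43, 46]

The merge sort proceeds by recursively splitting the array and merging sorted halves.
After all merges, the sorted array is [2, 11, 18, 25, 27, 43, 43, 46].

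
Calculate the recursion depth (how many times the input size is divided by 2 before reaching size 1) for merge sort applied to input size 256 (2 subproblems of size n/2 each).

For divide and conquer with division factor 2:

Problem sizes at each level:
Level 0: 256
Level 1: 128
Level 2: 64
Level 3: 32
Level 4: 16
Level 5: 8
Level 6: 4
Level 7: 2
Level 8: 1

The root is level 0 and the size-1 base case is level 8 (the tree spans levels 0 through 8, i.e. 9 levels counting the root), so the depth is the number of divisions: log_2(256) = 8

The recursion tree depth is log_2(256) = 8. At each level, the problem size is divided by 2, so it takes 8 divisions to reduce to a base case of size 1. The algorithm makes 2 recursive calls at each level.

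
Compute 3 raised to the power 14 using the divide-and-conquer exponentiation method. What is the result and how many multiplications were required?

Computing 3^14 by squaring (build up from 3^1; each line after the first costs one multiplication):

3^1 = 3
3^2 = (3^1)^2 = 3^2 = 9
3^3 = 3 * 3^2 = 3 * 9 = 27
3^6 = (3^3)^2 = 27^2 = 729
3^7 = 3 * 3^6 = 3 * 729 = 2187
3^14 = (3^7)^2 = 2187^2 = 4782969

Result: 4782969
Multiplications needed: 5 (5 lines after 3^1)

3^14 = 4782969. Using exponentiation by squaring, this requires 5 multiplications. The key idea: if the exponent is even, square the half-power; if odd, multiply by the base once.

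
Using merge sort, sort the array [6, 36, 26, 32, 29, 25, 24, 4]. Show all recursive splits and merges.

Merge sort trace:

Split: [6, 36, 26, 32, 29, 25, 24, 4] -> [6, 36, 26, 32] and [29, 25, 24, 4]
  Split: [6, 36, 26, 32] -> [6, 36] and [26, 32]
    Split: [6, 36] -> [6] and [36]
    Merge: [6] + [36] -> [6, 36]
    Split: [26, 32] -> [26] and [32]
    Merge: [26] + [32] -> [26, 32]
  Merge: [6, 36] + [26, 32] -> [6, 26, 32, 36]
  Split: [29, 25, 24, 4] -> [29, 25] and [24, 4]
    Split: [29, 25] -> [29] and [25]
    Merge: [29] + [25] -> [25, 29]
    Split: [24, 4] -> [24] and [4]
    Merge: [24] + [4] -> [4, 24]
  Merge: [25, 29] + [4, 24] -> [4, 24, 25, 29]
Merge: [6, 26, 32, 36] + [4, 24, 25, 29] -> [4, 6, 24, 25, 26, 29, 32, 36]

Final sorted array: [4, 6, 24, 25, 26, 29, 32, 36]

The merge sort proceeds by recursively splitting the array and merging sorted halves.
After all merges, the sorted array is [4, 6, 24, 25, 26, 29, 32, 36].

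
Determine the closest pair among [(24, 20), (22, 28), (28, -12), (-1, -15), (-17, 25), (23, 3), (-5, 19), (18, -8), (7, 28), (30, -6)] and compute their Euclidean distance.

Computing all pairwise distances among 10 points:

d((24, 20), (22, 28)) = 8.2462
d((24, 20), (28, -12)) = 32.249
d((24, 20), (-1, -15)) = 43.0116
d((24, 20), (-17, 25)) = 41.3038
d((24, 20), (23, 3)) = 17.0294
d((24, 20), (-5, 19)) = 29.0172
d((24, 20), (18, -8)) = 28.6356
d((24, 20), (7, 28)) = 18.7883
d((24, 20), (30, -6)) = 26.6833
d((22, 28), (28, -12)) = 40.4475
d((22, 28), (-1, -15)) = 48.7647
d((22, 28), (-17, 25)) = 39.1152
d((22, 28), (23, 3)) = 25.02
d((22, 28), (-5, 19)) = 28.4605
d((22, 28), (18, -8)) = 36.2215
d((22, 28), (7, 28)) = 15.0
d((22, 28), (30, -6)) = 34.9285
d((28, -12), (-1, -15)) = 29.1548
d((28, -12), (-17, 25)) = 58.258
d((28, -12), (23, 3)) = 15.8114
d((28, -12), (-5, 19)) = 45.2769
d((28, -12), (18, -8)) = 10.7703
d((28, -12), (7, 28)) = 45.1774
d((28, -12), (30, -6)) = 6.3246 <-- minimum
d((-1, -15), (-17, 25)) = 43.0813
d((-1, -15), (23, 3)) = 30.0
d((-1, -15), (-5, 19)) = 34.2345
d((-1, -15), (18, -8)) = 20.2485
d((-1, -15), (7, 28)) = 43.7379
d((-1, -15), (30, -6)) = 32.28
d((-17, 25), (23, 3)) = 45.6508
d((-17, 25), (-5, 19)) = 13.4164
d((-17, 25), (18, -8)) = 48.1041
d((-17, 25), (7, 28)) = 24.1868
d((-17, 25), (30, -6)) = 56.3028
d((23, 3), (-5, 19)) = 32.249
d((23, 3), (18, -8)) = 12.083
d((23, 3), (7, 28)) = 29.6816
d((23, 3), (30, -6)) = 11.4018
d((-5, 19), (18, -8)) = 35.4683
d((-5, 19), (7, 28)) = 15.0
d((-5, 19), (30, -6)) = 43.0116
d((18, -8), (7, 28)) = 37.6431
d((18, -8), (30, -6)) = 12.1655
d((7, 28), (30, -6)) = 41.0488

Closest pair: (28, -12) and (30, -6) with distance 6.3246

The closest pair is (28, -12) and (30, -6) with Euclidean distance 6.3246. For 10 points, brute-force pairwise comparison is shown above. For large n, the divide-and-conquer algorithm (sort by x, recurse on halves, check the dividing strip) achieves O(n log n).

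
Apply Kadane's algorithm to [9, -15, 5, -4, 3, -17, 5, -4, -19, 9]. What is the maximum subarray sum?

Using Kadane's algorithm on [9, -15, 5, -4, 3, -17, 5, -4, -19, 9]:

Scanning through the array:
Position 1 (value -15): max_ending_here = -6, max_so_far = 9
Position 2 (value 5): max_ending_here = 5, max_so_far = 9
Position 3 (value -4): max_ending_here = 1, max_so_far = 9
Position 4 (value 3): max_ending_here = 4, max_so_far = 9
Position 5 (value -17): max_ending_here = -13, max_so_far = 9
Position 6 (value 5): max_ending_here = 5, max_so_far = 9
Position 7 (value -4): max_ending_here = 1, max_so_far = 9
Position 8 (value -19): max_ending_here = -18, max_so_far = 9
Position 9 (value 9): max_ending_here = 9, max_so_far = 9

Maximum subarray: [9]
Maximum sum: 9

The maximum subarray is [9] with sum 9. This subarray runs from index 0 to index 0.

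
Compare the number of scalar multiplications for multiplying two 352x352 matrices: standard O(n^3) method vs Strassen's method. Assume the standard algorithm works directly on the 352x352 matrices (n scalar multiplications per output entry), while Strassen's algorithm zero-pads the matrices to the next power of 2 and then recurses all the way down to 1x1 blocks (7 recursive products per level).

Matrix multiplication for 352x352 matrices:

Strassen's algorithm requires power-of-2 dimensions. Pad 352x352 to 512x512 (next power of 2).

Standard algorithm: 352^3 = 43614208 multiplications
Strassen's algorithm: 7^(log2(512)) = 7^9 = 40353607 multiplications
Savings: 43614208 - 40353607 = 3260601 multiplications

Standard: 43614208 multiplications (352^3). Strassen: 40353607 multiplications (7^9, after padding to 512x512). Strassen reduces 8 recursive multiplications to 7 at each level.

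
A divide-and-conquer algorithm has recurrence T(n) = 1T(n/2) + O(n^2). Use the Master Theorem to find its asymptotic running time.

Master Theorem for T(n) = 1T(n/2) + O(n^2):

a = 1, b = 2, c = 2
log_b(a) = log_2(1) = 0.0000

Case 3: c = 2 > log_2(1) = 0.0000
T(n) = O(n^2) = O(n^2)

For T(n) = 1T(n/2) + O(n^2): log_2(1) = 0.0000. This is Case 3 of the Master Theorem (c > log_b(a), work dominated by root), giving O(n^2).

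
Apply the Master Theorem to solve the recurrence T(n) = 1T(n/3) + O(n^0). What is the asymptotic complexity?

Master Theorem for T(n) = 1T(n/3) + O(n^0):

a = 1, b = 3, c = 0
log_b(a) = log_3(1) = 0.0000

Case 2: c = 0 = log_3(1) = 0.0000
T(n) = O(n^0 log n) = O(log n)

For T(n) = 1T(n/3) + O(n^0): log_3(1) = 0.0000. This is Case 2 of the Master Theorem (c = log_b(a), equal work at all levels), giving O(log n).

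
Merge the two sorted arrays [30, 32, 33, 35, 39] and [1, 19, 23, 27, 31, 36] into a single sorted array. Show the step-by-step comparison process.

Merging process:

Compare 30 vs 1: take 1 from right. Merged: [1]
Compare 30 vs 19: take 19 from right. Merged: [1, 19]
Compare 30 vs 23: take 23 from right. Merged: [1, 19, 23]
Compare 30 vs 27: take 27 from right. Merged: [1, 19, 23, 27]
Compare 30 vs 31: take 30 from left. Merged: [1, 19, 23, 27, 30]
Compare 32 vs 31: take 31 from right. Merged: [1, 19, 23, 27, 30, 31]
Compare 32 vs 36: take 32 from left. Merged: [1, 19, 23, 27, 30, 31, 32]
Compare 33 vs 36: take 33 from left. Merged: [1, 19, 23, 27, 30, 31, 32, 33]
Compare 35 vs 36: take 35 from left. Merged: [1, 19, 23, 27, 30, 31, 32, 33, 35]
Compare 39 vs 36: take 36 from right. Merged: [1, 19, 23, 27, 30, 31, 32, 33, 35, 36]
Append remaining from left: [39]. Merged: [1, 19, 23, 27, 30, 31, 32, 33, 35, 36, 39]

Final merged array: [1, 19, 23, 27, 30, 31, 32, 33, 35, 36, 39]
Total comparisons: 10

The merged array is [1, 19, 23, 27, 30, 31, 32, 33, 35, 36, 39], requiring 10 comparisons. The merge step runs in O(n) time where n is the total number of elements.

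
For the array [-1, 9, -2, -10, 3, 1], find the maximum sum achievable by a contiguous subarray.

Using Kadane's algorithm on [-1, 9, -2, -10, 3, 1]:

Scanning through the array:
Position 1 (value 9): max_ending_here = 9, max_so_far = 9
Position 2 (value -2): max_ending_here = 7, max_so_far = 9
Position 3 (value -10): max_ending_here = -3, max_so_far = 9
Position 4 (value 3): max_ending_here = 3, max_so_far = 9
Position 5 (value 1): max_ending_here = 4, max_so_far = 9

Maximum subarray: [9]
Maximum sum: 9

The maximum subarray is [9] with sum 9. This subarray runs from index 1 to index 1.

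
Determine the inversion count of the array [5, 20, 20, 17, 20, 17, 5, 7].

Finding inversions in [5, 20, 20, 17, 20, 17, 5, 7]:

(1, 3): arr[1]=20 > arr[3]=17
(1, 5): arr[1]=20 > arr[5]=17
(1, 6): arr[1]=20 > arr[6]=5
(1, 7): arr[1]=20 > arr[7]=7
(2, 3): arr[2]=20 > arr[3]=17
(2, 5): arr[2]=20 > arr[5]=17
(2, 6): arr[2]=20 > arr[6]=5
(2, 7): arr[2]=20 > arr[7]=7
(3, 6): arr[3]=17 > arr[6]=5
(3, 7): arr[3]=17 > arr[7]=7
(4, 5): arr[4]=20 > arr[5]=17
(4, 6): arr[4]=20 > arr[6]=5
(4, 7): arr[4]=20 > arr[7]=7
(5, 6): arr[5]=17 > arr[6]=5
(5, 7): arr[5]=17 > arr[7]=7

Total inversions: 15

The array has 15 inversion(s): (1,3), (1,5), (1,6), (1,7), (2,3), (2,5), (2,6), (2,7), (3,6), (3,7), (4,5), (4,6), (4,7), (5,6), (5,7). Each pair (i,j) satisfies i < j and arr[i] > arr[j].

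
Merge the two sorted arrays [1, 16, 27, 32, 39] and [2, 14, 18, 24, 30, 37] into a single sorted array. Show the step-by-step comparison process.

Merging process:

Compare 1 vs 2: take 1 from left. Merged: [1]
Compare 16 vs 2: take 2 from right. Merged: [1, 2]
Compare 16 vs 14: take 14 from right. Merged: [1, 2, 14]
Compare 16 vs 18: take 16 from left. Merged: [1, 2, 14, 16]
Compare 27 vs 18: take 18 from right. Merged: [1, 2, 14, 16, 18]
Compare 27 vs 24: take 24 from right. Merged: [1, 2, 14, 16, 18, 24]
Compare 27 vs 30: take 27 from left. Merged: [1, 2, 14, 16, 18, 24, 27]
Compare 32 vs 30: take 30 from right. Merged: [1, 2, 14, 16, 18, 24, 27, 30]
Compare 32 vs 37: take 32 from left. Merged: [1, 2, 14, 16, 18, 24, 27, 30, 32]
Compare 39 vs 37: take 37 from right. Merged: [1, 2, 14, 16, 18, 24, 27, 30, 32, 37]
Append remaining from left: [39]. Merged: [1, 2, 14, 16, 18, 24, 27, 30, 32, 37, 39]

Final merged array: [1, 2, 14, 16, 18, 24, 27, 30, 32, 37, 39]
Total comparisons: 10

The merged array is [1, 2, 14, 16, 18, 24, 27, 30, 32, 37, 39], requiring 10 comparisons. The merge step runs in O(n) time where n is the total number of elements.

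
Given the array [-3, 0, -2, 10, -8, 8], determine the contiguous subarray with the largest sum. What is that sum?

Using Kadane's algorithm on [-3, 0, -2, 10, -8, 8]:

Scanning through the array:
Position 1 (value 0): max_ending_here = 0, max_so_far = 0
Position 2 (value -2): max_ending_here = -2, max_so_far = 0
Position 3 (value 10): max_ending_here = 10, max_so_far = 10
Position 4 (value -8): max_ending_here = 2, max_so_far = 10
Position 5 (value 8): max_ending_here = 10, max_so_far = 10

Maximum subarray: [10]
Maximum sum: 10

The maximum subarray is [10] with sum 10. This subarray runs from index 3 to index 3.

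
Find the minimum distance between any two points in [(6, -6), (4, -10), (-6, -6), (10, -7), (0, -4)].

Computing all pairwise distances among 5 points:

d((6, -6), (4, -10)) = 4.4721
d((6, -6), (-6, -6)) = 12.0
d((6, -6), (10, -7)) = 4.1231 <-- minimum
d((6, -6), (0, -4)) = 6.3246
d((4, -10), (-6, -6)) = 10.7703
d((4, -10), (10, -7)) = 6.7082
d((4, -10), (0, -4)) = 7.2111
d((-6, -6), (10, -7)) = 16.0312
d((-6, -6), (0, -4)) = 6.3246
d((10, -7), (0, -4)) = 10.4403

Closest pair: (6, -6) and (10, -7) with distance 4.1231

The closest pair is (6, -6) and (10, -7) with Euclidean distance 4.1231. For 5 points, brute-force pairwise comparison is shown above. For large n, the divide-and-conquer algorithm (sort by x, recurse on halves, check the dividing strip) achieves O(n log n).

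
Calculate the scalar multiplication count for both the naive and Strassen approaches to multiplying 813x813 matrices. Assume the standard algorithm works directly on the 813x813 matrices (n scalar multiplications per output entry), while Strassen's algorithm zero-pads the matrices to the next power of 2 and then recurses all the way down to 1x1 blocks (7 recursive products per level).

Matrix multiplication for 813x813 matrices:

Strassen's algorithm requires power-of-2 dimensions. Pad 813x813 to 1024x1024 (next power of 2).

Standard algorithm: 813^3 = 537367797 multiplications
Strassen's algorithm: 7^(log2(1024)) = 7^10 = 282475249 multiplications
Savings: 537367797 - 282475249 = 254892548 multiplications

Standard: 537367797 multiplications (813^3). Strassen: 282475249 multiplications (7^10, after padding to 1024x1024). Strassen reduces 8 recursive multiplications to 7 at each level.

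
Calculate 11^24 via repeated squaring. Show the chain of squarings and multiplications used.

Computing 11^24 by squaring (build up from 11^1; each line after the first costs one multiplication):

11^1 = 11
11^2 = (11^1)^2 = 11^2 = 121
11^3 = 11 * 11^2 = 11 * 121 = 1331
11^6 = (11^3)^2 = 1331^2 = 1771561
11^12 = (11^6)^2 = 1771561^2 = 3138428376721
11^24 = (11^12)^2 = 3138428376721^2 = 9849732675807611094711841

Result: 9849732675807611094711841
Multiplications needed: 5 (5 lines after 11^1)

11^24 = 9849732675807611094711841. Using exponentiation by squaring, this requires 5 multiplications. The key idea: if the exponent is even, square the half-power; if odd, multiply by the base once.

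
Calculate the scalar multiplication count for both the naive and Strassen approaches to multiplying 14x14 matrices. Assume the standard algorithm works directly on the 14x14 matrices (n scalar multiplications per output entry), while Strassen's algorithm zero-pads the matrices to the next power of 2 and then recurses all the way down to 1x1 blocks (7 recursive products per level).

Matrix multiplication for 14x14 matrices:

Strassen's algorithm requires power-of-2 dimensions. Pad 14x14 to 16x16 (next power of 2).

Standard algorithm: 14^3 = 2744 multiplications
Strassen's algorithm: 7^(log2(16)) = 7^4 = 2401 multiplications
Savings: 2744 - 2401 = 343 multiplications

Standard: 2744 multiplications (14^3). Strassen: 2401 multiplications (7^4, after padding to 16x16). Strassen reduces 8 recursive multiplications to 7 at each level.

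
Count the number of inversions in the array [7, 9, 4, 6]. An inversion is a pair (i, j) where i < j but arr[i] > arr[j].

Finding inversions in [7, 9, 4, 6]:

(0, 2): arr[0]=7 > arr[2]=4
(0, 3): arr[0]=7 > arr[3]=6
(1, 2): arr[1]=9 > arr[2]=4
(1, 3): arr[1]=9 > arr[3]=6

Total inversions: 4

The array has 4 inversion(s): (0,2), (0,3), (1,2), (1,3). Each pair (i,j) satisfies i < j and arr[i] > arr[j].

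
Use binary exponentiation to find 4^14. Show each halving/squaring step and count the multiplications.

Computing 4^14 by squaring (build up from 4^1; each line after the first costs one multiplication):

4^1 = 4
4^2 = (4^1)^2 = 4^2 = 16
4^3 = 4 * 4^2 = 4 * 16 = 64
4^6 = (4^3)^2 = 64^2 = 4096
4^7 = 4 * 4^6 = 4 * 4096 = 16384
4^14 = (4^7)^2 = 16384^2 = 268435456

Result: 268435456
Multiplications needed: 5 (5 lines after 4^1)

4^14 = 268435456. Using exponentiation by squaring, this requires 5 multiplications. The key idea: if the exponent is even, square the half-power; if odd, multiply by the base once.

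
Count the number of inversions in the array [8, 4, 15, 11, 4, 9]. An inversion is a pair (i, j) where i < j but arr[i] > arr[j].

Finding inversions in [8, 4, 15, 11, 4, 9]:

(0, 1): arr[0]=8 > arr[1]=4
(0, 4): arr[0]=8 > arr[4]=4
(2, 3): arr[2]=15 > arr[3]=11
(2, 4): arr[2]=15 > arr[4]=4
(2, 5): arr[2]=15 > arr[5]=9
(3, 4): arr[3]=11 > arr[4]=4
(3, 5): arr[3]=11 > arr[5]=9

Total inversions: 7

The array has 7 inversion(s): (0,1), (0,4), (2,3), (2,4), (2,5), (3,4), (3,5). Each pair (i,j) satisfies i < j and arr[i] > arr[j].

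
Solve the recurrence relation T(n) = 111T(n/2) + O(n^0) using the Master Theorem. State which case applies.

Master Theorem for T(n) = 111T(n/2) + O(n^0):

a = 111, b = 2, c = 0
log_b(a) = log_2(111) = 6.7944

Case 1: c = 0 < log_2(111) = 6.7944
T(n) = O(n^(log_2 111))

For T(n) = 111T(n/2) + O(n^0): log_2(111) = 6.7944. This is Case 1 of the Master Theorem (c < log_b(a), work dominated by leaves), giving O(n^(log_2 111)).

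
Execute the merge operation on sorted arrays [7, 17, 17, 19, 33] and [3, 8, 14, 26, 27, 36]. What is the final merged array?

Merging process:

Compare 7 vs 3: take 3 from right. Merged: [3]
Compare 7 vs 8: take 7 from left. Merged: [3, 7]
Compare 17 vs 8: take 8 from right. Merged: [3, 7, 8]
Compare 17 vs 14: take 14 from right. Merged: [3, 7, 8, 14]
Compare 17 vs 26: take 17 from left. Merged: [3, 7, 8, 14, 17]
Compare 17 vs 26: take 17 from left. Merged: [3, 7, 8, 14, 17, 17]
Compare 19 vs 26: take 19 from left. Merged: [3, 7, 8, 14, 17, 17, 19]
Compare 33 vs 26: take 26 from right. Merged: [3, 7, 8, 14, 17, 17, 19, 26]
Compare 33 vs 27: take 27 from right. Merged: [3, 7, 8, 14, 17, 17, 19, 26, 27]
Compare 33 vs 36: take 33 from left. Merged: [3, 7, 8, 14, 17, 17, 19, 26, 27, 33]
Append remaining from right: [36]. Merged: [3, 7, 8, 14, 17, 17, 19, 26, 27, 33, 36]

Final merged array: [3, 7, 8, 14, 17, 17, 19, 26, 27, 33, 36]
Total comparisons: 10

The merged array is [3, 7, 8, 14, 17, 17, 19, 26, 27, 33, 36], requiring 10 comparisons. The merge step runs in O(n) time where n is the total number of elements.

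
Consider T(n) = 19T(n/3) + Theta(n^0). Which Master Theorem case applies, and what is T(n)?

Master Theorem for T(n) = 19T(n/3) + O(n^0):

a = 19, b = 3, c = 0
log_b(a) = log_3(19) = 2.6801

Case 1: c = 0 < log_3(19) = 2.6801
T(n) = O(n^(log_3 19))

For T(n) = 19T(n/3) + O(n^0): log_3(19) = 2.6801. This is Case 1 of the Master Theorem (c < log_b(a), work dominated by leaves), giving O(n^(log_3 19)).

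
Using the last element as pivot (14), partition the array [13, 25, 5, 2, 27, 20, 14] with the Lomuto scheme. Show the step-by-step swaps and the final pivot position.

Lomuto partition with pivot = 14:

Initial array: [13, 25, 5, 2, 27, 20, 14]

arr[0]=13 <= 14: swap with position 0, array becomes [13, 25, 5, 2, 27, 20, 14]
arr[1]=25 > 14: no swap
arr[2]=5 <= 14: swap with position 1, array becomes [13, 5, 25, 2, 27, 20, 14]
arr[3]=2 <= 14: swap with position 2, array becomes [13, 5, 2, 25, 27, 20, 14]
arr[4]=27 > 14: no swap
arr[5]=20 > 14: no swap

Place pivot at position 3: [13, 5, 2, 14, 27, 20, 25]
Pivot position: 3

After partitioning with pivot 14, the array becomes [13, 5, 2, 14, 27, 20, 25]. The pivot is placed at index 3. All elements to the left of the pivot are <= 14, and all elements to the right are > 14.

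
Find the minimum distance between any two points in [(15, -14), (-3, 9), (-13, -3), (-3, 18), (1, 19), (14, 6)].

Computing all pairwise distances among 6 points:

d((15, -14), (-3, 9)) = 29.2062
d((15, -14), (-13, -3)) = 30.0832
d((15, -14), (-3, 18)) = 36.7151
d((15, -14), (1, 19)) = 35.8469
d((15, -14), (14, 6)) = 20.025
d((-3, 9), (-13, -3)) = 15.6205
d((-3, 9), (-3, 18)) = 9.0
d((-3, 9), (1, 19)) = 10.7703
d((-3, 9), (14, 6)) = 17.2627
d((-13, -3), (-3, 18)) = 23.2594
d((-13, -3), (1, 19)) = 26.0768
d((-13, -3), (14, 6)) = 28.4605
d((-3, 18), (1, 19)) = 4.1231 <-- minimum
d((-3, 18), (14, 6)) = 20.8087
d((1, 19), (14, 6)) = 18.3848

Closest pair: (-3, 18) and (1, 19) with distance 4.1231

The closest pair is (-3, 18) and (1, 19) with Euclidean distance 4.1231. For 6 points, brute-force pairwise comparison is shown above. For large n, the divide-and-conquer algorithm (sort by x, recurse on halves, check the dividing strip) achieves O(n log n).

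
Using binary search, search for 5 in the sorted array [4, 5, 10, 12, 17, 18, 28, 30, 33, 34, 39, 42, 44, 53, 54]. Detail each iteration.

Binary search for 5 in [4, 5, 10, 12, 17, 18, 28, 30, 33, 34, 39, 42, 44, 53, 54]:

lo=0, hi=14, mid=7, arr[mid]=30 -> 30 > 5, search left half
lo=0, hi=6, mid=3, arr[mid]=12 -> 12 > 5, search left half
lo=0, hi=2, mid=1, arr[mid]=5 -> Found target at index 1!

Binary search finds 5 at index 1 after 3 comparisons. The search repeatedly halves the search space by comparing with the middle element.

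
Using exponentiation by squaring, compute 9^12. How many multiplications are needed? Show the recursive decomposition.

Computing 9^12 by squaring (build up from 9^1; each line after the first costs one multiplication):

9^1 = 9
9^2 = (9^1)^2 = 9^2 = 81
9^3 = 9 * 9^2 = 9 * 81 = 729
9^6 = (9^3)^2 = 729^2 = 531441
9^12 = (9^6)^2 = 531441^2 = 282429536481

Result: 282429536481
Multiplications needed: 4 (4 lines after 9^1)

9^12 = 282429536481. Using exponentiation by squaring, this requires 4 multiplications. The key idea: if the exponent is even, square the half-power; if odd, multiply by the base once.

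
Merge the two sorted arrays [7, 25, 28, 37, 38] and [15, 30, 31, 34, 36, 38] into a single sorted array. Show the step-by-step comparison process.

Merging process:

Compare 7 vs 15: take 7 from left. Merged: [7]
Compare 25 vs 15: take 15 from right. Merged: [7, 15]
Compare 25 vs 30: take 25 from left. Merged: [7, 15, 25]
Compare 28 vs 30: take 28 from left. Merged: [7, 15, 25, 28]
Compare 37 vs 30: take 30 from right. Merged: [7, 15, 25, 28, 30]
Compare 37 vs 31: take 31 from right. Merged: [7, 15, 25, 28, 30, 31]
Compare 37 vs 34: take 34 from right. Merged: [7, 15, 25, 28, 30, 31, 34]
Compare 37 vs 36: take 36 from right. Merged: [7, 15, 25, 28, 30, 31, 34, 36]
Compare 37 vs 38: take 37 from left. Merged: [7, 15, 25, 28, 30, 31, 34, 36, 37]
Compare 38 vs 38: take 38 from left. Merged: [7, 15, 25, 28, 30, 31, 34, 36, 37, 38]
Append remaining from right: [38]. Merged: [7, 15, 25, 28, 30, 31, 34, 36, 37, 38, 38]

Final merged array: [7, 15, 25, 28, 30, 31, 34, 36, 37, 38, 38]
Total comparisons: 10

The merged array is [7, 15, 25, 28, 30, 31, 34, 36, 37, 38, 38], requiring 10 comparisons. The merge step runs in O(n) time where n is the total number of elements.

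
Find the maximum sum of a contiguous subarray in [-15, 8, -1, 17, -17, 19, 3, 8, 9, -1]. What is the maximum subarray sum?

Using Kadane's algorithm on [-15, 8, -1, 17, -17, 19, 3, 8, 9, -1]:

Scanning through the array:
Position 1 (value 8): max_ending_here = 8, max_so_far = 8
Position 2 (value -1): max_ending_here = 7, max_so_far = 8
Position 3 (value 17): max_ending_here = 24, max_so_far = 24
Position 4 (value -17): max_ending_here = 7, max_so_far = 24
Position 5 (value 19): max_ending_here = 26, max_so_far = 26
Position 6 (value 3): max_ending_here = 29, max_so_far = 29
Position 7 (value 8): max_ending_here = 37, max_so_far = 37
Position 8 (value 9): max_ending_here = 46, max_so_far = 46
Position 9 (value -1): max_ending_here = 45, max_so_far = 46

Maximum subarray: [8, -1, 17, -17, 19, 3, 8, 9]
Maximum sum: 46

The maximum subarray is [8, -1, 17, -17, 19, 3, 8, 9] with sum 46. This subarray runs from index 1 to index 8.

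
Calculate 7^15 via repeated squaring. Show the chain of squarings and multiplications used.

Computing 7^15 by squaring (build up from 7^1; each line after the first costs one multiplication):

7^1 = 7
7^2 = (7^1)^2 = 7^2 = 49
7^3 = 7 * 7^2 = 7 * 49 = 343
7^6 = (7^3)^2 = 343^2 = 117649
7^7 = 7 * 7^6 = 7 * 117649 = 823543
7^14 = (7^7)^2 = 823543^2 = 678223072849
7^15 = 7 * 7^14 = 7 * 678223072849 = 4747561509943

Result: 4747561509943
Multiplications needed: 6 (6 lines after 7^1)

7^15 = 4747561509943. Using exponentiation by squaring, this requires 6 multiplications. The key idea: if the exponent is even, square the half-power; if odd, multiply by the base once.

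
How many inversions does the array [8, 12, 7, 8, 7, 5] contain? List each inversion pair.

Finding inversions in [8, 12, 7, 8, 7, 5]:

(0, 2): arr[0]=8 > arr[2]=7
(0, 4): arr[0]=8 > arr[4]=7
(0, 5): arr[0]=8 > arr[5]=5
(1, 2): arr[1]=12 > arr[2]=7
(1, 3): arr[1]=12 > arr[3]=8
(1, 4): arr[1]=12 > arr[4]=7
(1, 5): arr[1]=12 > arr[5]=5
(2, 5): arr[2]=7 > arr[5]=5
(3, 4): arr[3]=8 > arr[4]=7
(3, 5): arr[3]=8 > arr[5]=5
(4, 5): arr[4]=7 > arr[5]=5

Total inversions: 11

The array has 11 inversion(s): (0,2), (0,4), (0,5), (1,2), (1,3), (1,4), (1,5), (2,5), (3,4), (3,5), (4,5). Each pair (i,j) satisfies i < j and arr[i] > arr[j].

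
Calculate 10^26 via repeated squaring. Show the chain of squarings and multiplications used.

Computing 10^26 by squaring (build up from 10^1; each line after the first costs one multiplication):

10^1 = 10
10^2 = (10^1)^2 = 10^2 = 100
10^3 = 10 * 10^2 = 10 * 100 = 1000
10^6 = (10^3)^2 = 1000^2 = 1000000
10^12 = (10^6)^2 = 1000000^2 = 1000000000000
10^13 = 10 * 10^12 = 10 * 1000000000000 = 10000000000000
10^26 = (10^13)^2 = 10000000000000^2 = 100000000000000000000000000

Result: 100000000000000000000000000
Multiplications needed: 6 (6 lines after 10^1)

10^26 = 100000000000000000000000000. Using exponentiation by squaring, this requires 6 multiplications. The key idea: if the exponent is even, square the half-power; if odd, multiply by the base once.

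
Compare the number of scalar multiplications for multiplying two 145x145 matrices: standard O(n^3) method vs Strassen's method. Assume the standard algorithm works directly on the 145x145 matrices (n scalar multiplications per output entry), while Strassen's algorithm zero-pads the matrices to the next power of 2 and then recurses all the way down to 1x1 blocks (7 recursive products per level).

Matrix multiplication for 145x145 matrices:

Strassen's algorithm requires power-of-2 dimensions. Pad 145x145 to 256x256 (next power of 2).

Standard algorithm: 145^3 = 3048625 multiplications
Strassen's algorithm: 7^(log2(256)) = 7^8 = 5764801 multiplications
Difference: 3048625 - 5764801 = -2716176 (Strassen uses MORE here due to padding overhead — for small or just-over-power-of-2 n, padding can outweigh the per-level savings)

Standard: 3048625 multiplications (145^3). Strassen: 5764801 multiplications (7^8, after padding to 256x256). Strassen reduces 8 recursive multiplications to 7 at each level.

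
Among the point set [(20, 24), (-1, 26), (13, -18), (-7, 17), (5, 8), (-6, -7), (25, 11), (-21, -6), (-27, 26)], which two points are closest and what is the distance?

Computing all pairwise distances among 9 points:

d((20, 24), (-1, 26)) = 21.095
d((20, 24), (13, -18)) = 42.5793
d((20, 24), (-7, 17)) = 27.8927
d((20, 24), (5, 8)) = 21.9317
d((20, 24), (-6, -7)) = 40.4599
d((20, 24), (25, 11)) = 13.9284
d((20, 24), (-21, -6)) = 50.8035
d((20, 24), (-27, 26)) = 47.0425
d((-1, 26), (13, -18)) = 46.1736
d((-1, 26), (-7, 17)) = 10.8167 <-- minimum
d((-1, 26), (5, 8)) = 18.9737
d((-1, 26), (-6, -7)) = 33.3766
d((-1, 26), (25, 11)) = 30.0167
d((-1, 26), (-21, -6)) = 37.7359
d((-1, 26), (-27, 26)) = 26.0
d((13, -18), (-7, 17)) = 40.3113
d((13, -18), (5, 8)) = 27.2029
d((13, -18), (-6, -7)) = 21.9545
d((13, -18), (25, 11)) = 31.3847
d((13, -18), (-21, -6)) = 36.0555
d((13, -18), (-27, 26)) = 59.4643
d((-7, 17), (5, 8)) = 15.0
d((-7, 17), (-6, -7)) = 24.0208
d((-7, 17), (25, 11)) = 32.5576
d((-7, 17), (-21, -6)) = 26.9258
d((-7, 17), (-27, 26)) = 21.9317
d((5, 8), (-6, -7)) = 18.6011
d((5, 8), (25, 11)) = 20.2237
d((5, 8), (-21, -6)) = 29.5296
d((5, 8), (-27, 26)) = 36.7151
d((-6, -7), (25, 11)) = 35.8469
d((-6, -7), (-21, -6)) = 15.0333
d((-6, -7), (-27, 26)) = 39.1152
d((25, 11), (-21, -6)) = 49.0408
d((25, 11), (-27, 26)) = 54.1202
d((-21, -6), (-27, 26)) = 32.5576

Closest pair: (-1, 26) and (-7, 17) with distance 10.8167

The closest pair is (-1, 26) and (-7, 17) with Euclidean distance 10.8167. For 9 points, brute-force pairwise comparison is shown above. For large n, the divide-and-conquer algorithm (sort by x, recurse on halves, check the dividing strip) achieves O(n log n).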